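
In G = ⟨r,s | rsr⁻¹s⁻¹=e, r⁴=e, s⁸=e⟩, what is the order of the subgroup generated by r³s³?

|⟨r³s³⟩| equals the order of r³s³. Compute successive powers until reaching e:
  (r³s³)¹ = r³s³, (r³s³)² = r²s⁶, (r³s³)³ = rs, (r³s³)⁴ = s⁴, (r³s³)⁵ = r³s⁷, (r³s³)⁶ = r²s², (r³s³)⁷ = rs⁵, (r³s³)⁸ = e.
The smallest positive k with (r³s³)ᵏ = e is 8, so |⟨r³s³⟩| = 8.

Answer: 8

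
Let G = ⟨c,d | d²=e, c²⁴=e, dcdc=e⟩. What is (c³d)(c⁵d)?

Compute (c³d) · (c⁵d) by multiplying left to right and reducing via the relations at each step:
  (c³d) · c⁵ = c²²d
  (c²²d) · d = c²²

Answer: c²²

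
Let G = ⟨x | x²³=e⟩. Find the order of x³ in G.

Compute successive powers until reaching e:
  (x³)¹ = x³, (x³)² = x⁶, (x³)³ = x⁹, (x³)⁴ = x¹², (x³)⁵ = x¹⁵, (x³)⁶ = x¹⁸, (x³)⁷ = x²¹, (x³)⁸ = x, (x³)⁹ = x⁴, (x³)¹⁰ = x⁷, (x³)¹¹ = x¹⁰, (x³)¹² = x¹³, (x³)¹³ = x¹⁶, (x³)¹⁴ = x¹⁹, (x³)¹⁵ = x²², (x³)¹⁶ = x², (x³)¹⁷ = x⁵, (x³)¹⁸ = x⁸, (x³)¹⁹ = x¹¹, (x³)²⁰ = x¹⁴, (x³)²¹ = x¹⁷, (x³)²² = x²⁰, (x³)²³ = e.
The smallest positive k with (x³)ᵏ = e is 23.

Answer: 23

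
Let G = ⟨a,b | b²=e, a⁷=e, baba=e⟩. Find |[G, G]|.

G' = [G, G] is generated by all commutators. The generator-pair commutators are: [a, b] = a².
The subgroup they normally generate is {e, a, a², a³, a⁴, a⁵, a⁶}, of order 7.
Check: |G/G'| = 14/7 = 2 is the order of the abelianisation.

Answer: 7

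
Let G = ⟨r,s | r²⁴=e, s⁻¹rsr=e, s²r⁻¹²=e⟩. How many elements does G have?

Enumerate words in the generators, reducing via the relations: the distinct elements are
  {e, r, s, rs, r², r³, r⁴, r⁵, r⁶, r⁷, r⁸, r⁹, r²s, r²², r²³, r²¹, r²⁰, r³s, r¹², r¹³, r¹¹, r¹⁰, r¹⁴, r¹⁵, r¹⁶, r¹⁷, r¹⁸, r¹⁹, r⁴s, r⁵s, r⁶s, r⁷s, r⁸s, r⁹s, s⁻¹, rs⁻¹, r¹¹s, r¹⁰s, r²s⁻¹, r³s⁻¹, r⁴s⁻¹, r⁵s⁻¹, r⁶s⁻¹, r⁷s⁻¹, r⁸s⁻¹, r⁹s⁻¹, r¹¹s⁻¹, r¹⁰s⁻¹}.
No further products give new elements, so |G| = 48.

Answer: 48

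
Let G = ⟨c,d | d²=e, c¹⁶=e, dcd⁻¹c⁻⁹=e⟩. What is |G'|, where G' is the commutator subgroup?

G' = [G, G] is generated by all commutators. The generator-pair commutators are: [c, d] = c⁸.
The subgroup they normally generate is {e, c⁸}, of order 2.
Check: |G/G'| = 32/2 = 16 is the order of the abelianisation.

Answer: 2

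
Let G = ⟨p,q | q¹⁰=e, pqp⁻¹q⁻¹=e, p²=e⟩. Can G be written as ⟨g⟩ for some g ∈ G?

|G| = 20, but the maximum element order in G is 10 < 20. No single element generates all of G, so G is not cyclic.

Answer: No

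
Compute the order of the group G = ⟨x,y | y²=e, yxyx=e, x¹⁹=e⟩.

Enumerate words in the generators, reducing via the relations: the distinct elements are
  {e, x, y, xy, x², x³, x⁴, x⁵, x⁶, x⁷, x⁸, x⁹, x²y, x³y, x¹², x¹³, x¹¹, x¹⁰, x¹⁴, x¹⁵, x¹⁶, x¹⁷, x¹⁸, x⁴y, x⁵y, x⁶y, x⁷y, x⁸y, x⁹y, x¹²y, x¹³y, x¹¹y, x¹⁰y, x¹⁴y, x¹⁵y, x¹⁶y, x¹⁷y, x¹⁸y}.
No further products give new elements, so |G| = 38.

Answer: 38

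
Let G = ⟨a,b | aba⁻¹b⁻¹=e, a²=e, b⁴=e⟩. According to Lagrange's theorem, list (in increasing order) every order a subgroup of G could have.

|G| = 8 = 2³. By Lagrange's theorem the order of any subgroup divides 8; the divisors of 8 are 1, 2, 4, 8.

Answer: 1, 2, 4, 8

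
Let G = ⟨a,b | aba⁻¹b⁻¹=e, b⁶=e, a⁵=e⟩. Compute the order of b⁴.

Compute successive powers until reaching e:
  (b⁴)¹ = b⁴, (b⁴)² = b², (b⁴)³ = e.
The smallest positive k with (b⁴)ᵏ = e is 3.

Answer: 3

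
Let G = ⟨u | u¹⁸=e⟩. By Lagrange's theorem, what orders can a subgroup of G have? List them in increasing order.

|G| = 18 = 2 · 3². By Lagrange's theorem the order of any subgroup divides 18; the divisors of 18 are 1, 2, 3, 6, 9, 18.

Answer: 1, 2, 3, 6, 9, 18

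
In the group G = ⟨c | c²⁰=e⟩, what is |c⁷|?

Compute successive powers until reaching e:
  (c⁷)¹ = c⁷, (c⁷)² = c¹⁴, (c⁷)³ = c, (c⁷)⁴ = c⁸, (c⁷)⁵ = c¹⁵, (c⁷)⁶ = c², (c⁷)⁷ = c⁹, (c⁷)⁸ = c¹⁶, (c⁷)⁹ = c³, (c⁷)¹⁰ = c¹⁰, (c⁷)¹¹ = c¹⁷, (c⁷)¹² = c⁴, (c⁷)¹³ = c¹¹, (c⁷)¹⁴ = c¹⁸, (c⁷)¹⁵ = c⁵, (c⁷)¹⁶ = c¹², (c⁷)¹⁷ = c¹⁹, (c⁷)¹⁸ = c⁶, (c⁷)¹⁹ = c¹³, (c⁷)²⁰ = e.
The smallest positive k with (c⁷)ᵏ = e is 20.

Answer: 20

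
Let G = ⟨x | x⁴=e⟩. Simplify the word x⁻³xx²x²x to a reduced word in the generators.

Multiply left to right, reducing at each step:
  x · x = x²
  (x²) · x² = e
  e · x² = x²
  (x²) · x = x³

Answer: x³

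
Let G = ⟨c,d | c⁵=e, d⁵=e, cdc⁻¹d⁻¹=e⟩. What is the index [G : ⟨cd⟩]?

First find ord(cd) by computing successive powers:
  (cd)¹ = cd, (cd)² = c²d², (cd)³ = c³d³, (cd)⁴ = c⁴d⁴, (cd)⁵ = e.
So |⟨cd⟩| = ord(cd) = 5. With |G| = 25, by Lagrange [G : ⟨cd⟩] = 25/5 = 5.

Answer: 5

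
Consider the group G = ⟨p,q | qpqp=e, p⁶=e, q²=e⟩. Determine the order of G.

Enumerate words in the generators, reducing via the relations: the distinct elements are
  {e, p, q, pq, p², p³, p⁴, p⁵, p²q, p³q, p⁴q, p⁵q}.
No further products give new elements, so |G| = 12.

Answer: 12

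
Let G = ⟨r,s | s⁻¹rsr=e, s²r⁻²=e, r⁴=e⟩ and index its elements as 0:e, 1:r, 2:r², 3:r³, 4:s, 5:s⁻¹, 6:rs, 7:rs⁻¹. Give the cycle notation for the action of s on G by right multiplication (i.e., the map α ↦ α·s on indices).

(0 4 2 5)(1 6 3 7)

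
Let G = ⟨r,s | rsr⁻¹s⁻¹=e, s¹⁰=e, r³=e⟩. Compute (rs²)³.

Compute successive powers of (rs²), reducing at each step:
  (rs²)²: (rs²) · r = r²s²;   (r²s²) · s² = r²s⁴
  (rs²)³: (r²s⁴) · r = s⁴;   (s⁴) · s² = s⁶

Answer: s⁶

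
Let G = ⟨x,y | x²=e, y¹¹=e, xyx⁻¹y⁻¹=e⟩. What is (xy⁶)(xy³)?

Compute (xy⁶) · (xy³) by multiplying left to right and reducing via the relations at each step:
  (xy⁶) · x = y⁶
  (y⁶) · y³ = y⁹

Answer: y⁹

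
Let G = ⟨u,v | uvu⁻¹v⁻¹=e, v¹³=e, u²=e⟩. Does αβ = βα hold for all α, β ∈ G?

Each pair of generators commutes: u·v = uv = v·u. Since the generators pairwise commute, every element of G commutes with every other, so G is abelian.

Answer: Yes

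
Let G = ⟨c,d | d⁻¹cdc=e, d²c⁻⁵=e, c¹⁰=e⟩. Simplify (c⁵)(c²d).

Compute (c⁵) · (c²d) by multiplying left to right and reducing via the relations at each step:
  (c⁵) · c² = c⁷
  (c⁷) · d = c²d⁻¹

Answer: c²d⁻¹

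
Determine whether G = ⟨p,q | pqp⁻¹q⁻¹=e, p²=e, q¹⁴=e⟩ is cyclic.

|G| = 28, but the maximum element order in G is 14 < 28. No single element generates all of G, so G is not cyclic.

Answer: No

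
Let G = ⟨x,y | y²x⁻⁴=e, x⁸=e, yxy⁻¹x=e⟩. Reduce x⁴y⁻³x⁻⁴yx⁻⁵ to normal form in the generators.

Multiply left to right, reducing at each step:
  (x⁴) · y⁻³ = y⁻¹
  (y⁻¹) · x⁻⁴ = y
  y · y = x⁴
  (x⁴) · x⁻⁵ = x⁷

Answer: x⁷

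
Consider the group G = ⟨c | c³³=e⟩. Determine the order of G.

G is generated by a single element, so G is cyclic. The relator gives c³³ = e and no smaller power is forced to be e, so the 33 powers {c, e, c², c³, c⁴, c⁵, c⁶, c⁷, c⁸, c⁹, c²², c²³, c²¹, c²⁰, c²⁴, c²⁵, c²⁶, c²⁷, c²⁸, c²⁹, c³², c³¹, c³⁰, c¹², c¹³, c¹¹, c¹⁰, c¹⁴, c¹⁵, c¹⁶, c¹⁷, c¹⁸, c¹⁹} are distinct. Hence |G| = 33.

Answer: 33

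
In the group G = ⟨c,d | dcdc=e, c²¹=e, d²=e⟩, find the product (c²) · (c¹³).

Compute (c²) · (c¹³) by multiplying left to right and reducing via the relations at each step:
  (c²) · c¹³ = c¹⁵

Answer: c¹⁵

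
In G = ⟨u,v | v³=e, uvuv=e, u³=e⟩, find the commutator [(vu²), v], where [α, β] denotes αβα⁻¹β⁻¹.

[(vu²), v] = (vu²)·v·(vu²)⁻¹·v⁻¹.
  (vu²) · v = uv²u
  (uv²u) · (uv²) = u²
  (u²) · (v²) = u²v²

Answer: u²v²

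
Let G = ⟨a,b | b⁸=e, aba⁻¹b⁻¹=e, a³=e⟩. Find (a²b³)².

Compute successive powers of (a²b³), reducing at each step:
  (a²b³)²: (a²b³) · a² = ab³;   (ab³) · b³ = ab⁶

Answer: ab⁶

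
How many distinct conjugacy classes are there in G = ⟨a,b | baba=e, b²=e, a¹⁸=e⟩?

The conjugacy classes (representative and size) are:
  [e] (size 1), [a] (size 2), [a²] (size 2), [a³] (size 2), [a¹⁴] (size 2), [a⁵] (size 2), [a¹²] (size 2), [a⁷] (size 2), [a¹⁰] (size 2), [a⁹] (size 1), [a¹⁰b] (size 9), [ab] (size 9).
Class equation: 1 + 2 + 2 + 2 + 2 + 2 + 2 + 2 + 2 + 1 + 9 + 9 = 36 = |G|. So G has 12 conjugacy classes.

Answer: 12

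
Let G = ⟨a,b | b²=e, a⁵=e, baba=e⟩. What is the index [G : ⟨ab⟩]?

First find ord(ab) by computing successive powers:
  (ab)¹ = ab, (ab)² = e.
So |⟨ab⟩| = ord(ab) = 2. With |G| = 10, by Lagrange [G : ⟨ab⟩] = 10/2 = 5.

Answer: 5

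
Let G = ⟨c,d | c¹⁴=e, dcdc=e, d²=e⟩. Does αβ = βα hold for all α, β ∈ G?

c·d = cd but d·c = c¹³d, so c·d ≠ d·c and G is not abelian.

Answer: No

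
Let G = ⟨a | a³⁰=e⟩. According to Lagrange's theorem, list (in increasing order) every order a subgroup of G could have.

|G| = 30 = 2 · 3 · 5. By Lagrange's theorem the order of any subgroup divides 30; the divisors of 30 are 1, 2, 3, 5, 6, 10, 15, 30.

Answer: 1, 2, 3, 5, 6, 10, 15, 30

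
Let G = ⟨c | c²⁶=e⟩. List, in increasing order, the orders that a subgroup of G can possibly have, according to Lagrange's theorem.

|G| = 26 = 2 · 13. By Lagrange's theorem the order of any subgroup divides 26; the divisors of 26 are 1, 2, 13, 26.

Answer: 1, 2, 13, 26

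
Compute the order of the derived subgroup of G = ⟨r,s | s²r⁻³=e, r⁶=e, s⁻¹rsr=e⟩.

G' = [G, G] is generated by all commutators. The generator-pair commutators are: [r, s] = r².
The subgroup they normally generate is {e, r², r⁴}, of order 3.
Check: |G/G'| = 12/3 = 4 is the order of the abelianisation.

Answer: 3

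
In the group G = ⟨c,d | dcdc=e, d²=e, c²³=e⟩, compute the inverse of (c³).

The order of (c³) is 23 (smallest k with (c³)ᵏ = e), so (c³)⁻¹ = (c³)²² = c²⁰.
Check: (c³) · (c²⁰) → (c³) · c²⁰ = e, giving e as required.

Answer: c²⁰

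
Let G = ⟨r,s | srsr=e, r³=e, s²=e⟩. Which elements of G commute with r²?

⟨r²⟩ ⊆ C_G(r²) since powers of r² commute with r²; so |C_G(r²)| ≥ |⟨r²⟩| = 3.
By orbit–stabilizer, |C_G(r²)| = |G| / |conj. class of r²| = 6 / 2 = 3.
The 3 elements commuting with r² are {e, r, r²}.

Answer: {e, r, r²}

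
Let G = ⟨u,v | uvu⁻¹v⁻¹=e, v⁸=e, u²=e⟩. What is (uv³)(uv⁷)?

Compute (uv³) · (uv⁷) by multiplying left to right and reducing via the relations at each step:
  (uv³) · u = v³
  (v³) · v⁷ = v²

Answer: v²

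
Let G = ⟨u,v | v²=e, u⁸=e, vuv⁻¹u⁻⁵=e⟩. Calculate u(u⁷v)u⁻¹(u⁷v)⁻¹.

[u, (u⁷v)] = u·(u⁷v)·u⁻¹·(u⁷v)⁻¹.
  u · (u⁷v) = v
  v · (u⁷) = u³v
  (u³v) · (u⁵v) = u⁴

Answer: u⁴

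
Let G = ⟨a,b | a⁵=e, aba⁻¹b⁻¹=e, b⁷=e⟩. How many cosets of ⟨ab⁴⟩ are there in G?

First find ord(ab⁴) by computing successive powers:
  (ab⁴)¹ = ab⁴, (ab⁴)² = a²b, (ab⁴)³ = a³b⁵, (ab⁴)⁴ = a⁴b², (ab⁴)⁵ = b⁶, (ab⁴)⁶ = ab³, (ab⁴)⁷ = a², (ab⁴)⁸ = a³b⁴, (ab⁴)⁹ = a⁴b, (ab⁴)¹⁰ = b⁵, (ab⁴)¹¹ = ab², (ab⁴)¹² = a²b⁶, (ab⁴)¹³ = a³b³, (ab⁴)¹⁴ = a⁴, (ab⁴)¹⁵ = b⁴, (ab⁴)¹⁶ = ab, (ab⁴)¹⁷ = a²b⁵, (ab⁴)¹⁸ = a³b², (ab⁴)¹⁹ = a⁴b⁶, (ab⁴)²⁰ = b³, (ab⁴)²¹ = a, (ab⁴)²² = a²b⁴, (ab⁴)²³ = a³b, (ab⁴)²⁴ = a⁴b⁵, (ab⁴)²⁵ = b², (ab⁴)²⁶ = ab⁶, (ab⁴)²⁷ = a²b³, (ab⁴)²⁸ = a³, (ab⁴)²⁹ = a⁴b⁴, (ab⁴)³⁰ = b, (ab⁴)³¹ = ab⁵, (ab⁴)³² = a²b², (ab⁴)³³ = a³b⁶, (ab⁴)³⁴ = a⁴b³, (ab⁴)³⁵ = e.
So |⟨ab⁴⟩| = ord(ab⁴) = 35. With |G| = 35, by Lagrange [G : ⟨ab⁴⟩] = 35/35 = 1.

Answer: 1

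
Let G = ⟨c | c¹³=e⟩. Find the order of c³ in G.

Compute successive powers until reaching e:
  (c³)¹ = c³, (c³)² = c⁶, (c³)³ = c⁹, (c³)⁴ = c¹², (c³)⁵ = c², (c³)⁶ = c⁵, (c³)⁷ = c⁸, (c³)⁸ = c¹¹, (c³)⁹ = c, (c³)¹⁰ = c⁴, (c³)¹¹ = c⁷, (c³)¹² = c¹⁰, (c³)¹³ = e.
The smallest positive k with (c³)ᵏ = e is 13.

Answer: 13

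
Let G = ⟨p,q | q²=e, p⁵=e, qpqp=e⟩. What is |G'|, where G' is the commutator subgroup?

G' = [G, G] is generated by all commutators. The generator-pair commutators are: [p, q] = p².
The subgroup they normally generate is {e, p, p², p³, p⁴}, of order 5.
Check: |G/G'| = 10/5 = 2 is the order of the abelianisation.

Answer: 5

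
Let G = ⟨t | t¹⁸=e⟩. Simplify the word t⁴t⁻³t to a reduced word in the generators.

Multiply left to right, reducing at each step:
  (t⁴) · t⁻³ = t
  t · t = t²

Answer: t²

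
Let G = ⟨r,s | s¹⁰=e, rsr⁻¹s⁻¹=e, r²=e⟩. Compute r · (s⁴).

Compute r · (s⁴) by multiplying left to right and reducing via the relations at each step:
  r · s⁴ = rs⁴

Answer: rs⁴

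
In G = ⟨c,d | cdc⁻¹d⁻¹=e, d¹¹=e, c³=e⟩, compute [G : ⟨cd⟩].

First find ord(cd) by computing successive powers:
  (cd)¹ = cd, (cd)² = c²d², (cd)³ = d³, (cd)⁴ = cd⁴, (cd)⁵ = c²d⁵, (cd)⁶ = d⁶, (cd)⁷ = cd⁷, (cd)⁸ = c²d⁸, (cd)⁹ = d⁹, (cd)¹⁰ = cd¹⁰, (cd)¹¹ = c², (cd)¹² = d, (cd)¹³ = cd², (cd)¹⁴ = c²d³, (cd)¹⁵ = d⁴, (cd)¹⁶ = cd⁵, (cd)¹⁷ = c²d⁶, (cd)¹⁸ = d⁷, (cd)¹⁹ = cd⁸, (cd)²⁰ = c²d⁹, (cd)²¹ = d¹⁰, (cd)²² = c, (cd)²³ = c²d, (cd)²⁴ = d², (cd)²⁵ = cd³, (cd)²⁶ = c²d⁴, (cd)²⁷ = d⁵, (cd)²⁸ = cd⁶, (cd)²⁹ = c²d⁷, (cd)³⁰ = d⁸, (cd)³¹ = cd⁹, (cd)³² = c²d¹⁰, (cd)³³ = e.
So |⟨cd⟩| = ord(cd) = 33. With |G| = 33, by Lagrange [G : ⟨cd⟩] = 33/33 = 1.

Answer: 1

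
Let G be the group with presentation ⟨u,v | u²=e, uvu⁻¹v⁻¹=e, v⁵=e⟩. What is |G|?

Enumerate words in the generators, reducing via the relations: the distinct elements are
  {e, u, v, uv, v², v³, v⁴, uv², uv³, uv⁴}.
No further products give new elements, so |G| = 10.

Answer: 10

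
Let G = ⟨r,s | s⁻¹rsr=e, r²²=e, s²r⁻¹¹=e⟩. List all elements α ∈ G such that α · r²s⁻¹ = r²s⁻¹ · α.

⟨r²s⁻¹⟩ ⊆ C_G(r²s⁻¹) since powers of r²s⁻¹ commute with r²s⁻¹; so |C_G(r²s⁻¹)| ≥ |⟨r²s⁻¹⟩| = 4.
By orbit–stabilizer, |C_G(r²s⁻¹)| = |G| / |conj. class of r²s⁻¹| = 44 / 11 = 4.
The 4 elements commuting with r²s⁻¹ are {e, r¹¹, r²s, r²s⁻¹}.

Answer: {e, r¹¹, r²s, r²s⁻¹}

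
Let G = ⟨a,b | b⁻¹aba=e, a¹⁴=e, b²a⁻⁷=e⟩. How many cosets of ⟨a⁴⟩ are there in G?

First find ord(a⁴) by computing successive powers:
  (a⁴)¹ = a⁴, (a⁴)² = a⁸, (a⁴)³ = a¹², (a⁴)⁴ = a², (a⁴)⁵ = a⁶, (a⁴)⁶ = a¹⁰, (a⁴)⁷ = e.
So |⟨a⁴⟩| = ord(a⁴) = 7. With |G| = 28, by Lagrange [G : ⟨a⁴⟩] = 28/7 = 4.

Answer: 4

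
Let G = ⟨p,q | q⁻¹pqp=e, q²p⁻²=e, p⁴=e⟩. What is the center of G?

An element z ∈ Z(G) iff z commutes with every generator.
For example p² is central: (p²)·p = p³ = p·(p²); (p²)·q = q⁻¹ = q·(p²).
Whereas p ∉ Z(G) since p·q = pq ≠ pq⁻¹ = q·p.
Checking each of the 8 elements this way gives Z(G) = {e, p²}, of order 2.

Answer: {e, p²}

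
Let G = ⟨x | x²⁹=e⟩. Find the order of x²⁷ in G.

Compute successive powers until reaching e:
  (x²⁷)¹ = x²⁷, (x²⁷)² = x²⁵, (x²⁷)³ = x²³, (x²⁷)⁴ = x²¹, (x²⁷)⁵ = x¹⁹, (x²⁷)⁶ = x¹⁷, (x²⁷)⁷ = x¹⁵, (x²⁷)⁸ = x¹³, (x²⁷)⁹ = x¹¹, (x²⁷)¹⁰ = x⁹, (x²⁷)¹¹ = x⁷, (x²⁷)¹² = x⁵, (x²⁷)¹³ = x³, (x²⁷)¹⁴ = x, (x²⁷)¹⁵ = x²⁸, (x²⁷)¹⁶ = x²⁶, (x²⁷)¹⁷ = x²⁴, (x²⁷)¹⁸ = x²², (x²⁷)¹⁹ = x²⁰, (x²⁷)²⁰ = x¹⁸, (x²⁷)²¹ = x¹⁶, (x²⁷)²² = x¹⁴, (x²⁷)²³ = x¹², (x²⁷)²⁴ = x¹⁰, (x²⁷)²⁵ = x⁸, (x²⁷)²⁶ = x⁶, (x²⁷)²⁷ = x⁴, (x²⁷)²⁸ = x², (x²⁷)²⁹ = e.
The smallest positive k with (x²⁷)ᵏ = e is 29.

Answer: 29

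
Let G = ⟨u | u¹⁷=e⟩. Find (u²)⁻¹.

The order of (u²) is 17 (smallest k with (u²)ᵏ = e), so (u²)⁻¹ = (u²)¹⁶ = u¹⁵.
Check: (u²) · (u¹⁵) → (u²) · u¹⁵ = e, giving e as required.

Answer: u¹⁵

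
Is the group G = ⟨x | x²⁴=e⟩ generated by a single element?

|G| = 24. The element x has order 24 (its powers give 24 distinct elements), so ⟨x⟩ = G and G is cyclic.

Answer: Yes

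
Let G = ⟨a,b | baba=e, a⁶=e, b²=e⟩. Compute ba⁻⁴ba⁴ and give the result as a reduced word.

Multiply left to right, reducing at each step:
  b · a⁻⁴ = a⁴b
  (a⁴b) · b = a⁴
  (a⁴) · a⁴ = a²

Answer: a²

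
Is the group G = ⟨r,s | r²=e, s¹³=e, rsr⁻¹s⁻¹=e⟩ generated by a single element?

|G| = 26. The element rs has order 26 (its powers give 26 distinct elements), so ⟨rs⟩ = G and G is cyclic.

Answer: Yes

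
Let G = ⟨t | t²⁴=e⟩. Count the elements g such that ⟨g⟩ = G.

G is cyclic of order 24. An element generates G iff its order is 24, and a cyclic group of order 24 has exactly φ(24) = 8 such elements.

Answer: 8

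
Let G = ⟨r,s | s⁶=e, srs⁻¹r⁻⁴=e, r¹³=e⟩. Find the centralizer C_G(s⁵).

⟨s⁵⟩ ⊆ C_G(s⁵) since powers of s⁵ commute with s⁵; so |C_G(s⁵)| ≥ |⟨s⁵⟩| = 6.
By orbit–stabilizer, |C_G(s⁵)| = |G| / |conj. class of s⁵| = 78 / 13 = 6.
The 6 elements commuting with s⁵ are {e, s, s², s³, s⁴, s⁵}.

Answer: {e, s, s², s³, s⁴, s⁵}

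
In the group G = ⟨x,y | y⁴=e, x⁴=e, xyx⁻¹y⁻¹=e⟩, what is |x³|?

Compute successive powers until reaching e:
  (x³)¹ = x³, (x³)² = x², (x³)³ = x, (x³)⁴ = e.
The smallest positive k with (x³)ᵏ = e is 4.

Answer: 4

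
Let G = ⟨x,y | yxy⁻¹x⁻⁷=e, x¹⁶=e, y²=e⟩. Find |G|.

Enumerate words in the generators, reducing via the relations: the distinct elements are
  {e, x, y, xy, x², x³, x⁴, x⁵, x⁶, x⁷, x⁸, x⁹, x²y, x³y, x¹², x¹³, x¹¹, x¹⁰, x¹⁴, x¹⁵, x⁴y, x⁵y, x⁶y, x⁷y, x⁸y, x⁹y, x¹²y, x¹³y, x¹¹y, x¹⁰y, x¹⁴y, x¹⁵y}.
No further products give new elements, so |G| = 32.

Answer: 32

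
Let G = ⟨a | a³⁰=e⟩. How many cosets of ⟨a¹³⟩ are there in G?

First find ord(a¹³) by computing successive powers:
  (a¹³)¹ = a¹³, (a¹³)² = a²⁶, (a¹³)³ = a⁹, (a¹³)⁴ = a²², (a¹³)⁵ = a⁵, (a¹³)⁶ = a¹⁸, (a¹³)⁷ = a, (a¹³)⁸ = a¹⁴, (a¹³)⁹ = a²⁷, (a¹³)¹⁰ = a¹⁰, (a¹³)¹¹ = a²³, (a¹³)¹² = a⁶, (a¹³)¹³ = a¹⁹, (a¹³)¹⁴ = a², (a¹³)¹⁵ = a¹⁵, (a¹³)¹⁶ = a²⁸, (a¹³)¹⁷ = a¹¹, (a¹³)¹⁸ = a²⁴, (a¹³)¹⁹ = a⁷, (a¹³)²⁰ = a²⁰, (a¹³)²¹ = a³, (a¹³)²² = a¹⁶, (a¹³)²³ = a²⁹, (a¹³)²⁴ = a¹², (a¹³)²⁵ = a²⁵, (a¹³)²⁶ = a⁸, (a¹³)²⁷ = a²¹, (a¹³)²⁸ = a⁴, (a¹³)²⁹ = a¹⁷, (a¹³)³⁰ = e.
So |⟨a¹³⟩| = ord(a¹³) = 30. With |G| = 30, by Lagrange [G : ⟨a¹³⟩] = 30/30 = 1.

Answer: 1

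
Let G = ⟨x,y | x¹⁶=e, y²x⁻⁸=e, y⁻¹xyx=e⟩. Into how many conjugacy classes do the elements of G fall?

The conjugacy classes (representative and size) are:
  [e] (size 1), [x] (size 2), [x¹⁴] (size 2), [x³] (size 2), [x¹²] (size 2), [x⁵] (size 2), [x¹⁰] (size 2), [x⁷] (size 2), [x⁸] (size 1), [x⁶y] (size 8), [x³y⁻¹] (size 8).
Class equation: 1 + 2 + 2 + 2 + 2 + 2 + 2 + 2 + 1 + 8 + 8 = 32 = |G|. So G has 11 conjugacy classes.

Answer: 11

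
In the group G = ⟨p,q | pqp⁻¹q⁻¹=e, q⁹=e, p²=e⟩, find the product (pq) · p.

Compute (pq) · p by multiplying left to right and reducing via the relations at each step:
  (pq) · p = q

Answer: q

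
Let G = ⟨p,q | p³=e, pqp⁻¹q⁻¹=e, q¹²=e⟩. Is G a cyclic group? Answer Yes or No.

|G| = 36, but the maximum element order in G is 12 < 36. No single element generates all of G, so G is not cyclic.

Answer: No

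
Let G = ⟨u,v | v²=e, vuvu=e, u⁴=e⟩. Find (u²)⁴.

Compute successive powers of (u²), reducing at each step:
  (u²)²: (u²) · u² = e
  (u²)³: e · u² = u²
  (u²)⁴: (u²) · u² = e

Answer: e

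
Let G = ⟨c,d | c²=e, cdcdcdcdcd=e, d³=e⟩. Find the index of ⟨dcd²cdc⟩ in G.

First find ord(dcd²cdc) by computing successive powers:
  (dcd²cdc)¹ = dcd²cdc, (dcd²cdc)² = cd²cdcd², (dcd²cdc)³ = e.
So |⟨dcd²cdc⟩| = ord(dcd²cdc) = 3. With |G| = 60, by Lagrange [G : ⟨dcd²cdc⟩] = 60/3 = 20.

Answer: 20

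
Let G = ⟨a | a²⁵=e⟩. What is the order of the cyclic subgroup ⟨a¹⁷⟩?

|⟨a¹⁷⟩| equals the order of a¹⁷. Compute successive powers until reaching e:
  (a¹⁷)¹ = a¹⁷, (a¹⁷)² = a⁹, (a¹⁷)³ = a, (a¹⁷)⁴ = a¹⁸, (a¹⁷)⁵ = a¹⁰, (a¹⁷)⁶ = a², (a¹⁷)⁷ = a¹⁹, (a¹⁷)⁸ = a¹¹, (a¹⁷)⁹ = a³, (a¹⁷)¹⁰ = a²⁰, (a¹⁷)¹¹ = a¹², (a¹⁷)¹² = a⁴, (a¹⁷)¹³ = a²¹, (a¹⁷)¹⁴ = a¹³, (a¹⁷)¹⁵ = a⁵, (a¹⁷)¹⁶ = a²², (a¹⁷)¹⁷ = a¹⁴, (a¹⁷)¹⁸ = a⁶, (a¹⁷)¹⁹ = a²³, (a¹⁷)²⁰ = a¹⁵, (a¹⁷)²¹ = a⁷, (a¹⁷)²² = a²⁴, (a¹⁷)²³ = a¹⁶, (a¹⁷)²⁴ = a⁸, (a¹⁷)²⁵ = e.
The smallest positive k with (a¹⁷)ᵏ = e is 25, so |⟨a¹⁷⟩| = 25.

Answer: 25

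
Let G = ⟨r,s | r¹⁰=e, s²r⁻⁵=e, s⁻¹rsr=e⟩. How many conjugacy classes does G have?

The conjugacy classes (representative and size) are:
  [e] (size 1), [r] (size 2), [r⁸] (size 2), [r⁷] (size 2), [r⁴] (size 2), [r⁵] (size 1), [r⁴s] (size 5), [r²s⁻¹] (size 5).
Class equation: 1 + 2 + 2 + 2 + 2 + 1 + 5 + 5 = 20 = |G|. So G has 8 conjugacy classes.

Answer: 8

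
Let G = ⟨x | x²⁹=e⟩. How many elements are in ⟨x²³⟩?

|⟨x²³⟩| equals the order of x²³. Compute successive powers until reaching e:
  (x²³)¹ = x²³, (x²³)² = x¹⁷, (x²³)³ = x¹¹, (x²³)⁴ = x⁵, (x²³)⁵ = x²⁸, (x²³)⁶ = x²², (x²³)⁷ = x¹⁶, (x²³)⁸ = x¹⁰, (x²³)⁹ = x⁴, (x²³)¹⁰ = x²⁷, (x²³)¹¹ = x²¹, (x²³)¹² = x¹⁵, (x²³)¹³ = x⁹, (x²³)¹⁴ = x³, (x²³)¹⁵ = x²⁶, (x²³)¹⁶ = x²⁰, (x²³)¹⁷ = x¹⁴, (x²³)¹⁸ = x⁸, (x²³)¹⁹ = x², (x²³)²⁰ = x²⁵, (x²³)²¹ = x¹⁹, (x²³)²² = x¹³, (x²³)²³ = x⁷, (x²³)²⁴ = x, (x²³)²⁵ = x²⁴, (x²³)²⁶ = x¹⁸, (x²³)²⁷ = x¹², (x²³)²⁸ = x⁶, (x²³)²⁹ = e.
The smallest positive k with (x²³)ᵏ = e is 29, so |⟨x²³⟩| = 29.

Answer: 29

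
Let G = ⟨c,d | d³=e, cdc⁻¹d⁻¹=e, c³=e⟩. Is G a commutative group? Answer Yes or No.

Each pair of generators commutes: c·d = cd = d·c. Since the generators pairwise commute, every element of G commutes with every other, so G is abelian.

Answer: Yes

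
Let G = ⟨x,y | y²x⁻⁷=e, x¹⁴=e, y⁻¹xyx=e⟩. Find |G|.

Enumerate words in the generators, reducing via the relations: the distinct elements are
  {e, x, y, xy, x², x³, x⁴, x⁵, x⁶, x⁷, x⁸, x⁹, x²y, x³y, x¹², x¹³, x¹¹, x¹⁰, x⁴y, x⁵y, x⁶y, y⁻¹, xy⁻¹, x²y⁻¹, x³y⁻¹, x⁴y⁻¹, x⁵y⁻¹, x⁶y⁻¹}.
No further products give new elements, so |G| = 28.

Answer: 28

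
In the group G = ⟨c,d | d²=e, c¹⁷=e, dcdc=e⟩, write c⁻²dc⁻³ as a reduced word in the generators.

Multiply left to right, reducing at each step:
  (c¹⁵) · d = c¹⁵d
  (c¹⁵d) · c⁻³ = cd

Answer: cd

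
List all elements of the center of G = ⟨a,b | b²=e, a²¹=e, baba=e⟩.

An element z ∈ Z(G) iff z commutes with every generator.
For example e is central: e·a = a = a·e; e·b = b = b·e.
Whereas a ∉ Z(G) since a·b = ab ≠ a²⁰b = b·a.
Checking each of the 42 elements this way gives Z(G) = {e}, of order 1.

Answer: {e}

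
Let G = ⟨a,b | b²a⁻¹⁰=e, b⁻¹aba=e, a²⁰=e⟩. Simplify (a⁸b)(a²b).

Compute (a⁸b) · (a²b) by multiplying left to right and reducing via the relations at each step:
  (a⁸b) · a² = a⁶b
  (a⁶b) · b = a¹⁶

Answer: a¹⁶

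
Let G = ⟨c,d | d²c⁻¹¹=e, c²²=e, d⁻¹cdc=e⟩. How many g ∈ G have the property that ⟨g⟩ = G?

⟨g⟩ = G would require ord(g) = |G| = 44, but the maximum element order in G is 22 < 44. So G is not cyclic and no single element generates it: the count is 0.

Answer: 0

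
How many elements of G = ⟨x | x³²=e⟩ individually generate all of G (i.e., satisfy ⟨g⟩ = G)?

G is cyclic of order 32. An element generates G iff its order is 32, and a cyclic group of order 32 has exactly φ(32) = 16 such elements.

Answer: 16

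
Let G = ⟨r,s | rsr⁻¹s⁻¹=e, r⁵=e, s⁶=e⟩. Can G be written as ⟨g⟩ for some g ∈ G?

|G| = 30. The element rs has order 30 (its powers give 30 distinct elements), so ⟨rs⟩ = G and G is cyclic.

Answer: Yes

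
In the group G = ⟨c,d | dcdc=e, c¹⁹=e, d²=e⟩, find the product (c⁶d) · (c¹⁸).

Compute (c⁶d) · (c¹⁸) by multiplying left to right and reducing via the relations at each step:
  (c⁶d) · c¹⁸ = c⁷d

Answer: c⁷d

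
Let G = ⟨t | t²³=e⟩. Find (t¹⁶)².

Compute successive powers of (t¹⁶), reducing at each step:
  (t¹⁶)²: (t¹⁶) · t¹⁶ = t⁹

Answer: t⁹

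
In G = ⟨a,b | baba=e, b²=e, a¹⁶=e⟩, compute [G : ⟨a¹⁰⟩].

First find ord(a¹⁰) by computing successive powers:
  (a¹⁰)¹ = a¹⁰, (a¹⁰)² = a⁴, (a¹⁰)³ = a¹⁴, (a¹⁰)⁴ = a⁸, (a¹⁰)⁵ = a², (a¹⁰)⁶ = a¹², (a¹⁰)⁷ = a⁶, (a¹⁰)⁸ = e.
So |⟨a¹⁰⟩| = ord(a¹⁰) = 8. With |G| = 32, by Lagrange [G : ⟨a¹⁰⟩] = 32/8 = 4.

Answer: 4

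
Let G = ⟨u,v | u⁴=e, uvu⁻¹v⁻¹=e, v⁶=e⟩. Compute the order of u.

Compute successive powers until reaching e:
  u¹ = u, u² = u², u³ = u³, u⁴ = e.
The smallest positive k with uᵏ = e is 4.

Answer: 4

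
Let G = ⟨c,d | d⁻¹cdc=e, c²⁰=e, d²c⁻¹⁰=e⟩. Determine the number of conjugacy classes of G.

The conjugacy classes (representative and size) are:
  [e] (size 1), [c] (size 2), [c²] (size 2), [c³] (size 2), [c⁴] (size 2), [c⁵] (size 2), [c¹⁴] (size 2), [c⁷] (size 2), [c⁸] (size 2), [c¹¹] (size 2), [c¹⁰] (size 1), [c²d⁻¹] (size 10), [c⁹d] (size 10).
Class equation: 1 + 2 + 2 + 2 + 2 + 2 + 2 + 2 + 2 + 2 + 1 + 10 + 10 = 40 = |G|. So G has 13 conjugacy classes.

Answer: 13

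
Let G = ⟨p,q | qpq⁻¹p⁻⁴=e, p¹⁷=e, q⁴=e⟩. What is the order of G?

Enumerate words in the generators, reducing via the relations: the distinct elements are
  {e, p, q, pq, p², p³, p⁴, p⁵, p⁶, p⁷, p⁸, p⁹, q², q³, pq², pq³, p²q, p³q, p¹², p¹³, p¹¹, p¹⁰, p¹⁴, p¹⁵, p¹⁶, p⁴q, p⁵q, p⁶q, p⁷q, p⁸q, p⁹q, p²q², p²q³, p³q², p³q³, p¹²q, p¹³q, p¹¹q, p¹⁰q, p¹⁴q, p¹⁵q, p¹⁶q, p⁴q², p⁴q³, p⁵q², p⁵q³, p⁶q², p⁶q³, p⁷q², p⁷q³, p⁸q², p⁸q³, p⁹q², p⁹q³, p¹²q², p¹²q³, p¹³q², p¹³q³, p¹¹q², p¹¹q³, p¹⁰q², p¹⁰q³, p¹⁴q², p¹⁴q³, p¹⁵q², p¹⁵q³, p¹⁶q², p¹⁶q³}.
No further products give new elements, so |G| = 68.

Answer: 68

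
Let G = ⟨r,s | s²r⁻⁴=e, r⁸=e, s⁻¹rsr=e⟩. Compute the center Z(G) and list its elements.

An element z ∈ Z(G) iff z commutes with every generator.
For example r⁴ is central: (r⁴)·r = r⁵ = r·(r⁴); (r⁴)·s = s⁻¹ = s·(r⁴).
Whereas r ∉ Z(G) since r·s = rs ≠ r³s⁻¹ = s·r.
Checking each of the 16 elements this way gives Z(G) = {e, r⁴}, of order 2.

Answer: {e, r⁴}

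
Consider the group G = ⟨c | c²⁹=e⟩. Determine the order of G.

G is generated by a single element, so G is cyclic. The relator gives c²⁹ = e and no smaller power is forced to be e, so the 29 powers {c, e, c², c³, c⁴, c⁵, c⁶, c⁷, c⁸, c⁹, c²², c²³, c²¹, c²⁰, c²⁴, c²⁵, c²⁶, c²⁷, c²⁸, c¹², c¹³, c¹¹, c¹⁰, c¹⁴, c¹⁵, c¹⁶, c¹⁷, c¹⁸, c¹⁹} are distinct. Hence |G| = 29.

Answer: 29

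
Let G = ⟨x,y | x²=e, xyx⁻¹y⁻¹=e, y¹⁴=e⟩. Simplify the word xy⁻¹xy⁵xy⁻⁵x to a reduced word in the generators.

Multiply left to right, reducing at each step:
  x · y⁻¹ = xy¹³
  (xy¹³) · x = y¹³
  (y¹³) · y⁵ = y⁴
  (y⁴) · x = xy⁴
  (xy⁴) · y⁻⁵ = xy¹³
  (xy¹³) · x = y¹³

Answer: y¹³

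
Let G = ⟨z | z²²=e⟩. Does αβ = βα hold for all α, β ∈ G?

G has a single generator, so G is cyclic and hence abelian.

Answer: Yes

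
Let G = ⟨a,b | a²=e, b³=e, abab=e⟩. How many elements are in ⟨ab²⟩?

|⟨ab²⟩| equals the order of ab². Compute successive powers until reaching e:
  (ab²)¹ = ab², (ab²)² = e.
The smallest positive k with (ab²)ᵏ = e is 2, so |⟨ab²⟩| = 2.

Answer: 2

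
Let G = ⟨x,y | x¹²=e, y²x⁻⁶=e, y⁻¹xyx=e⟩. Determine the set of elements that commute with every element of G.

An element z ∈ Z(G) iff z commutes with every generator.
For example x⁶ is central: (x⁶)·x = x⁷ = x·(x⁶); (x⁶)·y = y⁻¹ = y·(x⁶).
Whereas x ∉ Z(G) since x·y = xy ≠ x⁵y⁻¹ = y·x.
Checking each of the 24 elements this way gives Z(G) = {e, x⁶}, of order 2.

Answer: {e, x⁶}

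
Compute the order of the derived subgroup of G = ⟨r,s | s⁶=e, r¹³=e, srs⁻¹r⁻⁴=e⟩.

G' = [G, G] is generated by all commutators. The generator-pair commutators are: [r, s] = r¹⁰.
The subgroup they normally generate is {e, r, r², r³, r⁴, r⁵, r⁶, r⁷, r⁸, r⁹, r¹⁰, r¹¹, r¹²}, of order 13.
Check: |G/G'| = 78/13 = 6 is the order of the abelianisation.

Answer: 13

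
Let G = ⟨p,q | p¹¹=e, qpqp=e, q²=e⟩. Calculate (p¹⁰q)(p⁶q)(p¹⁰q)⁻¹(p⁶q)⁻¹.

[(p¹⁰q), (p⁶q)] = (p¹⁰q)·(p⁶q)·(p¹⁰q)⁻¹·(p⁶q)⁻¹.
  (p¹⁰q) · (p⁶q) = p⁴
  (p⁴) · (p¹⁰q) = p³q
  (p³q) · (p⁶q) = p⁸

Answer: p⁸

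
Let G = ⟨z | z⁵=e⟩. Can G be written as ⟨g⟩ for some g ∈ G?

|G| = 5. The element z has order 5 (its powers give 5 distinct elements), so ⟨z⟩ = G and G is cyclic.

Answer: Yes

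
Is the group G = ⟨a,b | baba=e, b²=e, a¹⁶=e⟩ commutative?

a·b = ab but b·a = a¹⁵b, so a·b ≠ b·a and G is not abelian.

Answer: No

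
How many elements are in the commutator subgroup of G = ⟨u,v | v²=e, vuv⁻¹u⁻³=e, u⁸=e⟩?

G' = [G, G] is generated by all commutators. The generator-pair commutators are: [u, v] = u⁶.
The subgroup they normally generate is {e, u², u⁴, u⁶}, of order 4.
Check: |G/G'| = 16/4 = 4 is the order of the abelianisation.

Answer: 4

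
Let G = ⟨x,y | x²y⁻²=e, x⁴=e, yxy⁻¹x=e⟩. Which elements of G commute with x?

⟨x⟩ ⊆ C_G(x) since powers of x commute with x; so |C_G(x)| ≥ |⟨x⟩| = 4.
By orbit–stabilizer, |C_G(x)| = |G| / |conj. class of x| = 8 / 2 = 4.
The 4 elements commuting with x are {e, x, x², x³}.

Answer: {e, x, x², x³}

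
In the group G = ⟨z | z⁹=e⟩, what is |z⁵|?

Compute successive powers until reaching e:
  (z⁵)¹ = z⁵, (z⁵)² = z, (z⁵)³ = z⁶, (z⁵)⁴ = z², (z⁵)⁵ = z⁷, (z⁵)⁶ = z³, (z⁵)⁷ = z⁸, (z⁵)⁸ = z⁴, (z⁵)⁹ = e.
The smallest positive k with (z⁵)ᵏ = e is 9.

Answer: 9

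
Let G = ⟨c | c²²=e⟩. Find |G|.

G is generated by a single element, so G is cyclic. The relator gives c²² = e and no smaller power is forced to be e, so the 22 powers {c, e, c², c³, c⁴, c⁵, c⁶, c⁷, c⁸, c⁹, c²¹, c²⁰, c¹², c¹³, c¹¹, c¹⁰, c¹⁴, c¹⁵, c¹⁶, c¹⁷, c¹⁸, c¹⁹} are distinct. Hence |G| = 22.

Answer: 22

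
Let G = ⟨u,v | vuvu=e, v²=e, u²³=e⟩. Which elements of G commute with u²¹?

⟨u²¹⟩ ⊆ C_G(u²¹) since powers of u²¹ commute with u²¹; so |C_G(u²¹)| ≥ |⟨u²¹⟩| = 23.
By orbit–stabilizer, |C_G(u²¹)| = |G| / |conj. class of u²¹| = 46 / 2 = 23.
The 23 elements commuting with u²¹ are {e, u, u², u³, u⁴, u⁵, u⁶, u⁷, u⁸, u⁹, u¹⁰, u¹¹, u¹², u¹³, u¹⁴, u¹⁵, u¹⁶, u¹⁷, u¹⁸, u¹⁹, u²⁰, u²¹, u²²}.

Answer: {e, u, u², u³, u⁴, u⁵, u⁶, u⁷, u⁸, u⁹, u¹⁰, u¹¹, u¹², u¹³, u¹⁴, u¹⁵, u¹⁶, u¹⁷, u¹⁸, u¹⁹, u²⁰, u²¹, u²²}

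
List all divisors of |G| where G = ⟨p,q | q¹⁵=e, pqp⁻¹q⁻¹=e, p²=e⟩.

|G| = 30 = 2 · 3 · 5. By Lagrange's theorem the order of any subgroup divides 30; the divisors of 30 are 1, 2, 3, 5, 6, 10, 15, 30.

Answer: 1, 2, 3, 5, 6, 10, 15, 30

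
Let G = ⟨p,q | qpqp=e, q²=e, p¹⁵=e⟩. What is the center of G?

An element z ∈ Z(G) iff z commutes with every generator.
For example e is central: e·p = p = p·e; e·q = q = q·e.
Whereas p ∉ Z(G) since p·q = pq ≠ p¹⁴q = q·p.
Checking each of the 30 elements this way gives Z(G) = {e}, of order 1.

Answer: {e}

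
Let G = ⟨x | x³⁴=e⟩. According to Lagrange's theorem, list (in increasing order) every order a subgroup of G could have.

|G| = 34 = 2 · 17. By Lagrange's theorem the order of any subgroup divides 34; the divisors of 34 are 1, 2, 17, 34.

Answer: 1, 2, 17, 34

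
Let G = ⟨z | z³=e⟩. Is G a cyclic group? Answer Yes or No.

|G| = 3. The element z has order 3 (its powers give 3 distinct elements), so ⟨z⟩ = G and G is cyclic.

Answer: Yes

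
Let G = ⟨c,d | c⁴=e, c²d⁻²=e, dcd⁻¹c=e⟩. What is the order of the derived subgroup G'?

G' = [G, G] is generated by all commutators. The generator-pair commutators are: [c, d] = c².
The subgroup they normally generate is {e, c²}, of order 2.
Check: |G/G'| = 8/2 = 4 is the order of the abelianisation.

Answer: 2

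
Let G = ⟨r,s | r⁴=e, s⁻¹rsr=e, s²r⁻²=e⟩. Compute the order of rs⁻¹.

Compute successive powers until reaching e:
  (rs⁻¹)¹ = rs⁻¹, (rs⁻¹)² = r², (rs⁻¹)³ = rs, (rs⁻¹)⁴ = e.
The smallest positive k with (rs⁻¹)ᵏ = e is 4.

Answer: 4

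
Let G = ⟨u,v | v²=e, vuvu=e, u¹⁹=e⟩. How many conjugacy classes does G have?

The conjugacy classes (representative and size) are:
  [e] (size 1), [u¹⁸] (size 2), [u²] (size 2), [u¹⁶] (size 2), [u⁴] (size 2), [u¹⁴] (size 2), [u¹³] (size 2), [u¹²] (size 2), [u⁸] (size 2), [u⁹] (size 2), [v] (size 19).
Class equation: 1 + 2 + 2 + 2 + 2 + 2 + 2 + 2 + 2 + 2 + 19 = 38 = |G|. So G has 11 conjugacy classes.

Answer: 11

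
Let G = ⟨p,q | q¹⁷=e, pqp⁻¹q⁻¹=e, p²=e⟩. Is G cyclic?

|G| = 34. The element pq has order 34 (its powers give 34 distinct elements), so ⟨pq⟩ = G and G is cyclic.

Answer: Yes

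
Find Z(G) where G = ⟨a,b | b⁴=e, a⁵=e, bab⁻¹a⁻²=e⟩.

An element z ∈ Z(G) iff z commutes with every generator.
For example e is central: e·a = a = a·e; e·b = b = b·e.
Whereas a ∉ Z(G) since a·b = ab ≠ a²b = b·a.
Checking each of the 20 elements this way gives Z(G) = {e}, of order 1.

Answer: {e}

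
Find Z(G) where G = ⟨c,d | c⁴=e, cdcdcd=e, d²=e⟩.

An element z ∈ Z(G) iff z commutes with every generator.
For example e is central: e·c = c = c·e; e·d = d = d·e.
Whereas c ∉ Z(G) since c·d = cd ≠ dc = d·c.
Checking each of the 24 elements this way gives Z(G) = {e}, of order 1.

Answer: {e}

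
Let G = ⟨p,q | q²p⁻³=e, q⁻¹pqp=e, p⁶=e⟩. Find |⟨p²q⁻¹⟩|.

|⟨p²q⁻¹⟩| equals the order of p²q⁻¹. Compute successive powers until reaching e:
  (p²q⁻¹)¹ = p²q⁻¹, (p²q⁻¹)² = p³, (p²q⁻¹)³ = p²q, (p²q⁻¹)⁴ = e.
The smallest positive k with (p²q⁻¹)ᵏ = e is 4, so |⟨p²q⁻¹⟩| = 4.

Answer: 4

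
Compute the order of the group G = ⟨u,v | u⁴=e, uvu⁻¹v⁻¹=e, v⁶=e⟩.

Enumerate words in the generators, reducing via the relations: the distinct elements are
  {e, u, v, uv, u², u³, v², v³, v⁴, v⁵, uv², uv³, uv⁴, uv⁵, u²v, u³v, u²v², u²v³, u²v⁴, u²v⁵, u³v², u³v³, u³v⁴, u³v⁵}.
No further products give new elements, so |G| = 24.

Answer: 24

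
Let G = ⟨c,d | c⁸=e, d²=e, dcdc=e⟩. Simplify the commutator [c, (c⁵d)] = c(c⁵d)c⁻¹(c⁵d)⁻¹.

[c, (c⁵d)] = c·(c⁵d)·c⁻¹·(c⁵d)⁻¹.
  c · (c⁵d) = c⁶d
  (c⁶d) · (c⁷) = c⁷d
  (c⁷d) · (c⁵d) = c²

Answer: c²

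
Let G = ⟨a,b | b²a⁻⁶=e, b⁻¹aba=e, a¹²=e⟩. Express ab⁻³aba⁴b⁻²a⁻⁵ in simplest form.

Multiply left to right, reducing at each step:
  a · b⁻³ = ab
  (ab) · a = b
  b · b = a⁶
  (a⁶) · a⁴ = a¹⁰
  (a¹⁰) · b⁻² = a⁴
  (a⁴) · a⁻⁵ = a¹¹

Answer: a¹¹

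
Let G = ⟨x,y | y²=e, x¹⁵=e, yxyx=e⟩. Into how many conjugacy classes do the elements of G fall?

The conjugacy classes (representative and size) are:
  [e] (size 1), [x¹⁴] (size 2), [x²] (size 2), [x³] (size 2), [x⁴] (size 2), [x¹⁰] (size 2), [x⁹] (size 2), [x⁷] (size 2), [x¹³y] (size 15).
Class equation: 1 + 2 + 2 + 2 + 2 + 2 + 2 + 2 + 15 = 30 = |G|. So G has 9 conjugacy classes.

Answer: 9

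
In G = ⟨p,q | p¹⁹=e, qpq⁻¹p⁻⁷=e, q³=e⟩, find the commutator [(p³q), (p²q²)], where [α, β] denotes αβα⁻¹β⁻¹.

[(p³q), (p²q²)] = (p³q)·(p²q²)·(p³q)⁻¹·(p²q²)⁻¹.
  (p³q) · (p²q²) = p¹⁷
  (p¹⁷) · (p⁵q²) = p³q²
  (p³q²) · (p⁵q) = p

Answer: p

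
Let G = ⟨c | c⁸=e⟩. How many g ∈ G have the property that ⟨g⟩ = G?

G is cyclic of order 8. An element generates G iff its order is 8, and a cyclic group of order 8 has exactly φ(8) = 4 such elements.

Answer: 4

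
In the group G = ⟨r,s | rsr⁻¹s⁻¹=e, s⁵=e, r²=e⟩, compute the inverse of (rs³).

The order of (rs³) is 10 (smallest k with (rs³)ᵏ = e), so (rs³)⁻¹ = (rs³)⁹ = rs².
Check: (rs³) · (rs²) → (rs³) · r = s³;   (s³) · s² = e, giving e as required.

Answer: rs²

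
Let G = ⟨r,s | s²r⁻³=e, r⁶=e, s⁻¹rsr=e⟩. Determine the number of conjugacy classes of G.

The conjugacy classes (representative and size) are:
  [e] (size 1), [r] (size 2), [r²] (size 2), [r³] (size 1), [rs⁻¹] (size 3), [r²s⁻¹] (size 3).
Class equation: 1 + 2 + 2 + 1 + 3 + 3 = 12 = |G|. So G has 6 conjugacy classes.

Answer: 6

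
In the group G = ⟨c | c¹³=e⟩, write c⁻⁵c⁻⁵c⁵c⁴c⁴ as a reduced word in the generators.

Multiply left to right, reducing at each step:
  (c⁸) · c⁻⁵ = c³
  (c³) · c⁵ = c⁸
  (c⁸) · c⁴ = c¹²
  (c¹²) · c⁴ = c³

Answer: c³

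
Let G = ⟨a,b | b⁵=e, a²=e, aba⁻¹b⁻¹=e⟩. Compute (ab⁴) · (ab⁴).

Compute (ab⁴) · (ab⁴) by multiplying left to right and reducing via the relations at each step:
  (ab⁴) · a = b⁴
  (b⁴) · b⁴ = b³

Answer: b³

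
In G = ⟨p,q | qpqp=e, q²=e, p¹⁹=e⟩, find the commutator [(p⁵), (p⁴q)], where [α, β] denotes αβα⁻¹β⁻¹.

[(p⁵), (p⁴q)] = (p⁵)·(p⁴q)·(p⁵)⁻¹·(p⁴q)⁻¹.
  (p⁵) · (p⁴q) = p⁹q
  (p⁹q) · (p¹⁴) = p¹⁴q
  (p¹⁴q) · (p⁴q) = p¹⁰

Answer: p¹⁰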